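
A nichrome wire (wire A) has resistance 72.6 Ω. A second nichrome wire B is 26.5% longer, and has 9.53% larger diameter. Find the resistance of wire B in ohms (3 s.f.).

76.6 Ω

R ∝ L/d², so R_B/R_A = (1 + 26.5/100) × (1 + 9.53/100)⁻²
= 1.265 × 0.8336 = 1.054
R_B = 1.054 × 72.6 = 76.6 Ω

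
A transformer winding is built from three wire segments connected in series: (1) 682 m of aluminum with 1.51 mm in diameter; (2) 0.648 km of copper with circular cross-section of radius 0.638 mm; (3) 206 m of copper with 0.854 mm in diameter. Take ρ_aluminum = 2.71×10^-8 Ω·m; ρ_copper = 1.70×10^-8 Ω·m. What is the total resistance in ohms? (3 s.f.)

25.0 Ω

Seg 1: A = π(d/2)² = π(7.5500e-04 m)² = 1.791e-06 m²
R_1 = (2.71×10^-8)(682)/(1.791e-06) = 10.32 Ω
Seg 2: A = πr² = π(6.3800e-04 m)² = 1.279e-06 m²
R_2 = (1.70×10^-8)(648)/(1.279e-06) = 8.615 Ω
Seg 3: A = π(d/2)² = π(4.2700e-04 m)² = 5.728e-07 m²
R_3 = (1.70×10^-8)(206)/(5.728e-07) = 6.114 Ω
R_total = R_1 + R_2 + R_3 = 25.0 Ω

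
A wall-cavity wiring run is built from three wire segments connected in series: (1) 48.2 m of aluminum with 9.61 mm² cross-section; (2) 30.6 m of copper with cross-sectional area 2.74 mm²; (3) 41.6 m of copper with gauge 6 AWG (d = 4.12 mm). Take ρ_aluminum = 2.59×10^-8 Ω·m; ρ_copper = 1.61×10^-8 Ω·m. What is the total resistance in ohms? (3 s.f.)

Seg 1: A = 9.61 mm² = 9.610e-06 m²
R_1 = (2.59×10^-8)(48.2)/(9.610e-06) = 0.1299 Ω
Seg 2: A = 2.74 mm² = 2.740e-06 m²
R_2 = (1.61×10^-8)(30.6)/(2.740e-06) = 0.1798 Ω
Seg 3: A = π(4.12/2 mm)² = π(2.0600e-03 m)² = 1.333e-05 m²
R_3 = (1.61×10^-8)(41.6)/(1.333e-05) = 0.05024 Ω
R_total = R_1 + R_2 + R_3 = 0.360 Ω

0.360 Ω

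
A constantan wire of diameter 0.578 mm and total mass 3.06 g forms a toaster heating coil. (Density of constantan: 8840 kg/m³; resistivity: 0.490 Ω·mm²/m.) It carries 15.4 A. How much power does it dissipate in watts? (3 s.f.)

584 W

ρ = 0.490 Ω·mm²/m = 4.90×10^-7 Ω·m
A = π(d/2)² = π(2.8900e-04 m)² = 2.6239e-07 m²
L = m/(density·A) = 0.00306/(8840×2.6239e-07) = 1.319 m
R = ρL/A = (4.90×10^-7)(1.319)/(2.6239e-07) = 2.464 Ω
P = I²R = (15.4)² × 2.464 = 584 W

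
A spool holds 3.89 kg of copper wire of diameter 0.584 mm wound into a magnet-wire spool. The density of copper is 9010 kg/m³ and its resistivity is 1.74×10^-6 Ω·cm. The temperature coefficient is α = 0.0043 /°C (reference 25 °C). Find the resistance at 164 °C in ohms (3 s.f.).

ρ = 1.74×10^-6 Ω·cm = 1.74×10^-8 Ω·m
A = π(d/2)² = π(2.9200e-04 m)² = 2.6786e-07 m²
L = m/(density·A) = 3.89/(9010×2.6786e-07) = 1612 m
R = ρL/A = (1.74×10^-8)(1612)/(2.6786e-07) = 104.7 Ω
R(164 °C) = 104.7 × (1 + 0.0043×139) = 167 Ω

167 Ω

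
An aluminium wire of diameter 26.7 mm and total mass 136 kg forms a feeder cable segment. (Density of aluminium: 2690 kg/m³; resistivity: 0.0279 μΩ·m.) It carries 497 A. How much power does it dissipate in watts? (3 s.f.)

1110 W

ρ = 0.0279 μΩ·m = 2.79×10^-8 Ω·m
A = π(d/2)² = π(1.3350e-02 m)² = 5.5990e-04 m²
L = m/(density·A) = 136/(2690×5.5990e-04) = 90.3 m
R = ρL/A = (2.79×10^-8)(90.3)/(5.5990e-04) = 0.0045 Ω
P = I²R = (497)² × 0.0045 = 1110 W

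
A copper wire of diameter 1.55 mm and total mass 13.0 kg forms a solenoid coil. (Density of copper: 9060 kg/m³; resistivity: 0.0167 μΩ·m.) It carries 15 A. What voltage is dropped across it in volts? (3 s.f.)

ρ = 0.0167 μΩ·m = 1.67×10^-8 Ω·m
A = π(d/2)² = π(7.7500e-04 m)² = 1.8869e-06 m²
L = m/(density·A) = 13/(9060×1.8869e-06) = 760.4 m
R = ρL/A = (1.67×10^-8)(760.4)/(1.8869e-06) = 6.73 Ω
V = IR = 15 × 6.73 = 101 V

101 V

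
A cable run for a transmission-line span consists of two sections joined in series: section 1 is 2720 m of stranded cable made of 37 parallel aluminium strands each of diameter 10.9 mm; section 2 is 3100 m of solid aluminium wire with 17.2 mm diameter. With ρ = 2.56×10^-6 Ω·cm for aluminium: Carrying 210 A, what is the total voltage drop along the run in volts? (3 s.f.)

76.0 V

ρ = 2.56×10^-6 Ω·cm = 2.56×10^-8 Ω·m
Section 1: A_strand = π(5.4500e-03)² = 9.331e-05 m²; R₁ = ρL/(N·A_s) = (2.56×10^-8)(2720)/(37×9.331e-05) = 0.02017 Ω
Section 2: A = π(d/2)² = π(8.6000e-03 m)² = 2.324e-04 m²
R₂ = (2.56×10^-8)(3100)/(2.324e-04) = 0.3416 Ω
R = R₁ + R₂ = 0.3617 Ω
V = IR = 210 × 0.3617 = 76.0 V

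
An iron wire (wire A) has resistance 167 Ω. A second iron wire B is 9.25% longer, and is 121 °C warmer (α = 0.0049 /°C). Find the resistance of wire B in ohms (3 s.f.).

R ∝ ρL/d² with ρ ∝ (1+αΔT), so R_B/R_A = (1 + 9.25/100) × (1 + 0.0049×121)
= 1.093 × 1.593 = 1.74
R_B = 1.74 × 167 = 291 Ω

291 Ω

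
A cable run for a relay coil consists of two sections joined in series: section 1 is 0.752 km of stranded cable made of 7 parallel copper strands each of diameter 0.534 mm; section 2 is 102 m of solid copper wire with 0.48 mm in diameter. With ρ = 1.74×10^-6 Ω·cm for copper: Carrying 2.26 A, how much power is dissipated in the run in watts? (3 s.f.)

ρ = 1.74×10^-6 Ω·cm = 1.74×10^-8 Ω·m
Section 1: A_strand = π(2.6700e-04)² = 2.240e-07 m²; R₁ = ρL/(N·A_s) = (1.74×10^-8)(752)/(7×2.240e-07) = 8.346 Ω
Section 2: A = π(d/2)² = π(2.4000e-04 m)² = 1.810e-07 m²
R₂ = (1.74×10^-8)(102)/(1.810e-07) = 9.808 Ω
R = R₁ + R₂ = 18.15 Ω
P = I²R = (2.26)² × 18.15 = 92.7 W

92.7 W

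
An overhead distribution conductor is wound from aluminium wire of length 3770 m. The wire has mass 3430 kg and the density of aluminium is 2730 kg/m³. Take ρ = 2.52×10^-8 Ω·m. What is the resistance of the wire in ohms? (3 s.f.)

A = m/(density·L) = 3430/(2730×3770) = 3.3327e-04 m²
R = ρL/A = (2.52×10^-8)(3770)/(3.3327e-04) = 0.285 Ω

0.285 Ω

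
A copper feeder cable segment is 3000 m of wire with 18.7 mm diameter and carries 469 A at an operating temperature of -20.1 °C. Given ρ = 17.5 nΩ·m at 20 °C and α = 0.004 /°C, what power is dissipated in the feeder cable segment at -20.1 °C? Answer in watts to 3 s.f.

ρ = 17.5 nΩ·m = 1.75×10^-8 Ω·m
A = π(d/2)² = π(9.3500e-03 m)² = 2.746e-04 m²
R₍20₎ = ρL/A = (1.75×10^-8)(3000)/(2.746e-04) = 0.1912 Ω
R₍-20.1₎ = R₍20₎(1 + αΔT) = 0.1912 × (1 + 0.004×-40.1) = 0.1605 Ω
P = I²R = (469)² × 0.1605 = 35300 W

35300 W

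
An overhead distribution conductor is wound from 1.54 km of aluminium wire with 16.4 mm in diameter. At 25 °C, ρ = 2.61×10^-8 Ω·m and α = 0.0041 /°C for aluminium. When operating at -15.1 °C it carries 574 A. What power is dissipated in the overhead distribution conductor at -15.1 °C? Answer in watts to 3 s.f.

A = π(d/2)² = π(8.2000e-03 m)² = 2.112e-04 m²
R₍25₎ = ρL/A = (2.61×10^-8)(1540)/(2.112e-04) = 0.1903 Ω
R₍-15.1₎ = R₍25₎(1 + αΔT) = 0.1903 × (1 + 0.0041×-40.1) = 0.159 Ω
P = I²R = (574)² × 0.159 = 52400 W

52400 W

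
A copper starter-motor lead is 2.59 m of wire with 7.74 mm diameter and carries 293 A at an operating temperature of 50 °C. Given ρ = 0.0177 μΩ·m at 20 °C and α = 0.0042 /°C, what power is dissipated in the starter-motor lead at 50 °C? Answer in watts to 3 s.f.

94.2 W

ρ = 0.0177 μΩ·m = 1.77×10^-8 Ω·m
A = π(d/2)² = π(3.8700e-03 m)² = 4.705e-05 m²
R₍20₎ = ρL/A = (1.77×10^-8)(2.59)/(4.705e-05) = 9.743×10^-4 Ω
R₍50₎ = R₍20₎(1 + αΔT) = 9.743×10^-4 × (1 + 0.0042×30) = 0.001097 Ω
P = I²R = (293)² × 0.001097 = 94.2 W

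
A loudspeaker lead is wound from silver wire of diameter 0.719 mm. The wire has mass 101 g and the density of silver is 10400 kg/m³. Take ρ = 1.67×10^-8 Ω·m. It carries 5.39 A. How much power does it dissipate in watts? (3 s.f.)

A = π(d/2)² = π(3.5950e-04 m)² = 4.0602e-07 m²
L = m/(density·A) = 0.101/(10400×4.0602e-07) = 23.92 m
R = ρL/A = (1.67×10^-8)(23.92)/(4.0602e-07) = 0.9838 Ω
P = I²R = (5.39)² × 0.9838 = 28.6 W

28.6 W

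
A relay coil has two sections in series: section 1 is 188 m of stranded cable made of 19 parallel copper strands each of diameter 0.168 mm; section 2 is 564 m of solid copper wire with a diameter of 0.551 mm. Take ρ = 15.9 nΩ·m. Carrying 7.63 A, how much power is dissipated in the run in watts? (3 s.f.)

ρ = 15.9 nΩ·m = 1.59×10^-8 Ω·m
Section 1: A_strand = π(8.4000e-05)² = 2.217e-08 m²; R₁ = ρL/(N·A_s) = (1.59×10^-8)(188)/(19×2.217e-08) = 7.097 Ω
Section 2: A = π(d/2)² = π(2.7550e-04 m)² = 2.384e-07 m²
R₂ = (1.59×10^-8)(564)/(2.384e-07) = 37.61 Ω
R = R₁ + R₂ = 44.71 Ω
P = I²R = (7.63)² × 44.71 = 2600 W

2600 W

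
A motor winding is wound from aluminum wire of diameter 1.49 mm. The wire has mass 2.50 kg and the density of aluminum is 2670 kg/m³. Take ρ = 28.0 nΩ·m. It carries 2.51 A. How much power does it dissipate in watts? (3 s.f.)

ρ = 28.0 nΩ·m = 2.80×10^-8 Ω·m
A = π(d/2)² = π(7.4500e-04 m)² = 1.7437e-06 m²
L = m/(density·A) = 2.5/(2670×1.7437e-06) = 537 m
R = ρL/A = (2.80×10^-8)(537)/(1.7437e-06) = 8.623 Ω
P = I²R = (2.51)² × 8.623 = 54.3 W

54.3 W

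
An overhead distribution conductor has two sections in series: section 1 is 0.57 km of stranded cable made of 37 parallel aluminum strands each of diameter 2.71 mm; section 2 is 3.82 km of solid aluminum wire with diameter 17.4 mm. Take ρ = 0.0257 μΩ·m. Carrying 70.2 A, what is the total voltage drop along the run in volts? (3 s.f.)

ρ = 0.0257 μΩ·m = 2.57×10^-8 Ω·m
Section 1: A_strand = π(1.3550e-03)² = 5.768e-06 m²; R₁ = ρL/(N·A_s) = (2.57×10^-8)(570)/(37×5.768e-06) = 0.06864 Ω
Section 2: A = π(d/2)² = π(8.7000e-03 m)² = 2.378e-04 m²
R₂ = (2.57×10^-8)(3820)/(2.378e-04) = 0.4129 Ω
R = R₁ + R₂ = 0.4815 Ω
V = IR = 70.2 × 0.4815 = 33.8 V

33.8 V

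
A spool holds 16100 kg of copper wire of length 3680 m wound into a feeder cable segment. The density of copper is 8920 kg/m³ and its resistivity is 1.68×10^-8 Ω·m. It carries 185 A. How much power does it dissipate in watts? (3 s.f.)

A = m/(density·L) = 16100/(8920×3680) = 4.9047e-04 m²
R = ρL/A = (1.68×10^-8)(3680)/(4.9047e-04) = 0.1261 Ω
P = I²R = (185)² × 0.1261 = 4310 W

4310 W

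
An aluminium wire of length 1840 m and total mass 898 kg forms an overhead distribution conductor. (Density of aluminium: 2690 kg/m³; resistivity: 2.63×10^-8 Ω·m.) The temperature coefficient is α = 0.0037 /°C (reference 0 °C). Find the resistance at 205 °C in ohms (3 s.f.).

0.469 Ω

A = m/(density·L) = 898/(2690×1840) = 1.8143e-04 m²
R = ρL/A = (2.63×10^-8)(1840)/(1.8143e-04) = 0.2667 Ω
R(205 °C) = 0.2667 × (1 + 0.0037×205) = 0.469 Ω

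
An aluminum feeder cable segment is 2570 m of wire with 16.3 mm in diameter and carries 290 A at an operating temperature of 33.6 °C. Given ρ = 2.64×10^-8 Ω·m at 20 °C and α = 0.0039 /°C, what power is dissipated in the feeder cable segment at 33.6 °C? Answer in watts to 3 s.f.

A = π(d/2)² = π(8.1500e-03 m)² = 2.087e-04 m²
R₍20₎ = ρL/A = (2.64×10^-8)(2570)/(2.087e-04) = 0.3251 Ω
R₍33.6₎ = R₍20₎(1 + αΔT) = 0.3251 × (1 + 0.0039×13.6) = 0.3424 Ω
P = I²R = (290)² × 0.3424 = 28800 W

28800 W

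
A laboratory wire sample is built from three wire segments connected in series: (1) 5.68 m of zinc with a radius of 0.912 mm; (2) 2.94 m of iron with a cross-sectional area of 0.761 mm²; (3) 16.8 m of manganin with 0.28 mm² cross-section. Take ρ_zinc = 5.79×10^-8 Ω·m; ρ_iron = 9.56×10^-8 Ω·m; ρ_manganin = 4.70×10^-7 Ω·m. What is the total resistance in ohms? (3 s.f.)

28.7 Ω

Seg 1: A = πr² = π(9.1200e-04 m)² = 2.613e-06 m²
R_1 = (5.79×10^-8)(5.68)/(2.613e-06) = 0.1259 Ω
Seg 2: A = 0.761 mm² = 7.610e-07 m²
R_2 = (9.56×10^-8)(2.94)/(7.610e-07) = 0.3693 Ω
Seg 3: A = 0.28 mm² = 2.800e-07 m²
R_3 = (4.70×10^-7)(16.8)/(2.800e-07) = 28.2 Ω
R_total = R_1 + R_2 + R_3 = 28.7 Ω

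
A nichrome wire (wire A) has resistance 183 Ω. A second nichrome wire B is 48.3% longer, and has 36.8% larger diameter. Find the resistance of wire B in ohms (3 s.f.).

145 Ω

R ∝ L/d², so R_B/R_A = (1 + 48.3/100) × (1 + 36.8/100)⁻²
= 1.483 × 0.5343 = 0.7924
R_B = 0.7924 × 183 = 145 Ω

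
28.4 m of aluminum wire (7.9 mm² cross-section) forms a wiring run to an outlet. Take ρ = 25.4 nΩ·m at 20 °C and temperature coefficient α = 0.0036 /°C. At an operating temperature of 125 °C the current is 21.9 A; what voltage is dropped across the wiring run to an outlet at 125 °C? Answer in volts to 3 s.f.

ρ = 25.4 nΩ·m = 2.54×10^-8 Ω·m
A = 7.9 mm² = 7.900e-06 m²
R₍20₎ = ρL/A = (2.54×10^-8)(28.4)/(7.900e-06) = 0.09131 Ω
R₍125₎ = R₍20₎(1 + αΔT) = 0.09131 × (1 + 0.0036×105) = 0.1258 Ω
V = IR = 21.9 × 0.1258 = 2.76 V

2.76 V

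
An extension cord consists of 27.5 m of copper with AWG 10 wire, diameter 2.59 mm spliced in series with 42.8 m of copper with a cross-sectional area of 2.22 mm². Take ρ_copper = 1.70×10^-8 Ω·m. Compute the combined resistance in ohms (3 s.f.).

0.416 Ω

Segment 1: A = π(2.59/2 mm)² = π(1.2950e-03 m)² = 5.269e-06 m²
R₁ = ρL/A = (1.70×10^-8)(27.5)/(5.269e-06) = 0.08873 Ω
Segment 2: A = 2.22 mm² = 2.220e-06 m²
R₂ = (1.70×10^-8)(42.8)/(2.220e-06) = 0.3277 Ω
R = R₁ + R₂ = 0.416 Ω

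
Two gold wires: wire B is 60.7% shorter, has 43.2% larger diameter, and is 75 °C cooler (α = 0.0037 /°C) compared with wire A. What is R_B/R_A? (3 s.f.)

R ∝ ρL/d² with ρ ∝ (1+αΔT), so R_B/R_A = (1 − 60.7/100) × (1 + 43.2/100)⁻² × (1 − 0.0037×75)
= 0.393 × 0.4877 × 0.7225 = 0.138

0.138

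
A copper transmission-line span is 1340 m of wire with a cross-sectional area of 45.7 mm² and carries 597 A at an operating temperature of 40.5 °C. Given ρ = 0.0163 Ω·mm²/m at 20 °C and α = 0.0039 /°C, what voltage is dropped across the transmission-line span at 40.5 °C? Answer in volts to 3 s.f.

ρ = 0.0163 Ω·mm²/m = 1.63×10^-8 Ω·m
A = 45.7 mm² = 4.570e-05 m²
R₍20₎ = ρL/A = (1.63×10^-8)(1340)/(4.570e-05) = 0.4779 Ω
R₍40.5₎ = R₍20₎(1 + αΔT) = 0.4779 × (1 + 0.0039×20.5) = 0.5162 Ω
V = IR = 597 × 0.5162 = 308 V

308 V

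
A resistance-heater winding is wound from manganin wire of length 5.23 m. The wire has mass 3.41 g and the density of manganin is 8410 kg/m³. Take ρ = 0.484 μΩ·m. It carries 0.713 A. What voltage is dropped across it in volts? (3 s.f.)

23.3 V

ρ = 0.484 μΩ·m = 4.84×10^-7 Ω·m
A = m/(density·L) = 0.00341/(8410×5.23) = 7.7528e-08 m²
R = ρL/A = (4.84×10^-7)(5.23)/(7.7528e-08) = 32.65 Ω
V = IR = 0.713 × 32.65 = 23.3 V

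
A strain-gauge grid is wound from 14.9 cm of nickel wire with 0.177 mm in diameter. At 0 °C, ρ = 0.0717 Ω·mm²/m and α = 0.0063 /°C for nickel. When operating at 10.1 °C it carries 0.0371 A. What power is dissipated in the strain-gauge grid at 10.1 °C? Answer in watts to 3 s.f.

ρ = 0.0717 Ω·mm²/m = 7.17×10^-8 Ω·m
A = π(d/2)² = π(8.8500e-05 m)² = 2.461e-08 m²
R₍0₎ = ρL/A = (7.17×10^-8)(0.149)/(2.461e-08) = 0.4342 Ω
R₍10.1₎ = R₍0₎(1 + αΔT) = 0.4342 × (1 + 0.0063×10.1) = 0.4618 Ω
P = I²R = (0.0371)² × 0.4618 = 6.36×10^-4 W

6.36×10^-4 W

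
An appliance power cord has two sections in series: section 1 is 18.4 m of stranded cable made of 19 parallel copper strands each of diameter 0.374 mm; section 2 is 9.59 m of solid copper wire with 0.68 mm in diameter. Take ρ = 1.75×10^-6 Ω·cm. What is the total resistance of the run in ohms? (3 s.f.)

ρ = 1.75×10^-6 Ω·cm = 1.75×10^-8 Ω·m
Section 1: A_strand = π(1.8700e-04)² = 1.099e-07 m²; R₁ = ρL/(N·A_s) = (1.75×10^-8)(18.4)/(19×1.099e-07) = 0.1543 Ω
Section 2: A = π(d/2)² = π(3.4000e-04 m)² = 3.632e-07 m²
R₂ = (1.75×10^-8)(9.59)/(3.632e-07) = 0.4621 Ω
R = R₁ + R₂ = 0.616 Ω

0.616 Ω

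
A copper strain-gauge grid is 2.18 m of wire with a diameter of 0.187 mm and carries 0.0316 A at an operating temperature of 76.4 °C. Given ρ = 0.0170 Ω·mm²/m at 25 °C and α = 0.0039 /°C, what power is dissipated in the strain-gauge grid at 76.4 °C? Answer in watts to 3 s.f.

0.00162 W

ρ = 0.0170 Ω·mm²/m = 1.70×10^-8 Ω·m
A = π(d/2)² = π(9.3500e-05 m)² = 2.746e-08 m²
R₍25₎ = ρL/A = (1.70×10^-8)(2.18)/(2.746e-08) = 1.349 Ω
R₍76.4₎ = R₍25₎(1 + αΔT) = 1.349 × (1 + 0.0039×51.4) = 1.62 Ω
P = I²R = (0.0316)² × 1.62 = 0.00162 W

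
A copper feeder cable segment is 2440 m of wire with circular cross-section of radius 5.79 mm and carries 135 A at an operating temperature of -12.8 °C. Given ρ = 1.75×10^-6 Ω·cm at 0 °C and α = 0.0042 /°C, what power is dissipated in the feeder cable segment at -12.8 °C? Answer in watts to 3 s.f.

6990 W

ρ = 1.75×10^-6 Ω·cm = 1.75×10^-8 Ω·m
A = πr² = π(5.7900e-03 m)² = 1.053e-04 m²
R₍0₎ = ρL/A = (1.75×10^-8)(2440)/(1.053e-04) = 0.4054 Ω
R₍-12.8₎ = R₍0₎(1 + αΔT) = 0.4054 × (1 + 0.0042×-12.8) = 0.3836 Ω
P = I²R = (135)² × 0.3836 = 6990 W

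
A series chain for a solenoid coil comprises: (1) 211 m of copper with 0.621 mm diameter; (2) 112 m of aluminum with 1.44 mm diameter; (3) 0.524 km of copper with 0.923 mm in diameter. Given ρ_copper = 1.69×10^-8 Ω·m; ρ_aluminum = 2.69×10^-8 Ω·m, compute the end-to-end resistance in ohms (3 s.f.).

Seg 1: A = π(d/2)² = π(3.1050e-04 m)² = 3.029e-07 m²
R_1 = (1.69×10^-8)(211)/(3.029e-07) = 11.77 Ω
Seg 2: A = π(d/2)² = π(7.2000e-04 m)² = 1.629e-06 m²
R_2 = (2.69×10^-8)(112)/(1.629e-06) = 1.85 Ω
Seg 3: A = π(d/2)² = π(4.6150e-04 m)² = 6.691e-07 m²
R_3 = (1.69×10^-8)(524)/(6.691e-07) = 13.24 Ω
R_total = R_1 + R_2 + R_3 = 26.9 Ω

26.9 Ω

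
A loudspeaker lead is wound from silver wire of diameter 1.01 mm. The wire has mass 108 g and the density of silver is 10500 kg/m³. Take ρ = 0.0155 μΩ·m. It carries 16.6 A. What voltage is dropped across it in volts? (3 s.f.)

4.12 V

ρ = 0.0155 μΩ·m = 1.55×10^-8 Ω·m
A = π(d/2)² = π(5.0500e-04 m)² = 8.0118e-07 m²
L = m/(density·A) = 0.108/(10500×8.0118e-07) = 12.84 m
R = ρL/A = (1.55×10^-8)(12.84)/(8.0118e-07) = 0.2484 Ω
V = IR = 16.6 × 0.2484 = 4.12 V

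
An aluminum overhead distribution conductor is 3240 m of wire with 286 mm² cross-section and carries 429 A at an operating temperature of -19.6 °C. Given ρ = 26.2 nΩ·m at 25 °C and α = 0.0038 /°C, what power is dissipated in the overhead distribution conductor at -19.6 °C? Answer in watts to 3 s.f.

ρ = 26.2 nΩ·m = 2.62×10^-8 Ω·m
A = 286 mm² = 2.860e-04 m²
R₍25₎ = ρL/A = (2.62×10^-8)(3240)/(2.860e-04) = 0.2968 Ω
R₍-19.6₎ = R₍25₎(1 + αΔT) = 0.2968 × (1 + 0.0038×-44.6) = 0.2465 Ω
P = I²R = (429)² × 0.2465 = 45400 W

45400 W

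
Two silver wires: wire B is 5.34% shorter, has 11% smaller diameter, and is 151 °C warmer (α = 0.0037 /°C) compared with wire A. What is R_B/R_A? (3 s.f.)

1.86

R ∝ ρL/d² with ρ ∝ (1+αΔT), so R_B/R_A = (1 − 5.34/100) × (1 − 11/100)⁻² × (1 + 0.0037×151)
= 0.9466 × 1.262 × 1.559 = 1.86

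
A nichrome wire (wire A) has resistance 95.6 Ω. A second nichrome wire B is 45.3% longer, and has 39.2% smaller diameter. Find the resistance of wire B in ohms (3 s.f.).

376 Ω

R ∝ L/d², so R_B/R_A = (1 + 45.3/100) × (1 − 39.2/100)⁻²
= 1.453 × 2.705 = 3.931
R_B = 3.931 × 95.6 = 376 Ω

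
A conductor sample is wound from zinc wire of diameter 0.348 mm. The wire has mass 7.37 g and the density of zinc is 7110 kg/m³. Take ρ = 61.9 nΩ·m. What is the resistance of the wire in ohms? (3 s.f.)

ρ = 61.9 nΩ·m = 6.19×10^-8 Ω·m
A = π(d/2)² = π(1.7400e-04 m)² = 9.5115e-08 m²
L = m/(density·A) = 0.00737/(7110×9.5115e-08) = 10.9 m
R = ρL/A = (6.19×10^-8)(10.9)/(9.5115e-08) = 7.09 Ω

7.09 Ω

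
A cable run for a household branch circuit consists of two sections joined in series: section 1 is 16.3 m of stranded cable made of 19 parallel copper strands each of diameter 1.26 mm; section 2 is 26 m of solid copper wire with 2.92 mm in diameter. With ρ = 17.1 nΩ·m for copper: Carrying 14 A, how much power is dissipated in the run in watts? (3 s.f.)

15.3 W

ρ = 17.1 nΩ·m = 1.71×10^-8 Ω·m
Section 1: A_strand = π(6.3000e-04)² = 1.247e-06 m²; R₁ = ρL/(N·A_s) = (1.71×10^-8)(16.3)/(19×1.247e-06) = 0.01177 Ω
Section 2: A = π(d/2)² = π(1.4600e-03 m)² = 6.697e-06 m²
R₂ = (1.71×10^-8)(26)/(6.697e-06) = 0.06639 Ω
R = R₁ + R₂ = 0.07816 Ω
P = I²R = (14)² × 0.07816 = 15.3 W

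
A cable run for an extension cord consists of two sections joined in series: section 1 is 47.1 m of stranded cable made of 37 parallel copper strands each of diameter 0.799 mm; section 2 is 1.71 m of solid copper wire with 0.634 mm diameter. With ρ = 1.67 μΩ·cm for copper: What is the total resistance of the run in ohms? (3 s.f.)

ρ = 1.67 μΩ·cm = 1.67×10^-8 Ω·m
Section 1: A_strand = π(3.9950e-04)² = 5.014e-07 m²; R₁ = ρL/(N·A_s) = (1.67×10^-8)(47.1)/(37×5.014e-07) = 0.0424 Ω
Section 2: A = π(d/2)² = π(3.1700e-04 m)² = 3.157e-07 m²
R₂ = (1.67×10^-8)(1.71)/(3.157e-07) = 0.09046 Ω
R = R₁ + R₂ = 0.133 Ω

0.133 Ω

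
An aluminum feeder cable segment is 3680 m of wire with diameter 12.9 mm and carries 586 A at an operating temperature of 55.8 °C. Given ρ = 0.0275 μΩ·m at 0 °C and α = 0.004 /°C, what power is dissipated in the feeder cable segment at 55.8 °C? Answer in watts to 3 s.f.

3.25×10^5 W

ρ = 0.0275 μΩ·m = 2.75×10^-8 Ω·m
A = π(d/2)² = π(6.4500e-03 m)² = 1.307e-04 m²
R₍0₎ = ρL/A = (2.75×10^-8)(3680)/(1.307e-04) = 0.7743 Ω
R₍55.8₎ = R₍0₎(1 + αΔT) = 0.7743 × (1 + 0.004×55.8) = 0.9471 Ω
P = I²R = (586)² × 0.9471 = 3.25×10^5 W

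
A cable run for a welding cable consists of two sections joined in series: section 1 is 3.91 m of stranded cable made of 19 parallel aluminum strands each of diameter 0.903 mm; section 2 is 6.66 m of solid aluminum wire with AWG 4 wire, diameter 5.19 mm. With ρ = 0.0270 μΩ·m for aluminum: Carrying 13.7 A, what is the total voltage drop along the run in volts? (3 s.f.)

0.235 V

ρ = 0.0270 μΩ·m = 2.70×10^-8 Ω·m
Section 1: A_strand = π(4.5150e-04)² = 6.404e-07 m²; R₁ = ρL/(N·A_s) = (2.70×10^-8)(3.91)/(19×6.404e-07) = 0.008676 Ω
Section 2: A = π(5.19/2 mm)² = π(2.5950e-03 m)² = 2.116e-05 m²
R₂ = (2.70×10^-8)(6.66)/(2.116e-05) = 0.0085 Ω
R = R₁ + R₂ = 0.01718 Ω
V = IR = 13.7 × 0.01718 = 0.235 V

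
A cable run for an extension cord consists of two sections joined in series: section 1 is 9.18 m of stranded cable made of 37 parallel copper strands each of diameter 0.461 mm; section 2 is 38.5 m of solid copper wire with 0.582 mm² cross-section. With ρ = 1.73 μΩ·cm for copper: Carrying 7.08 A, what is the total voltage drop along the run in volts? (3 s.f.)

8.28 V

ρ = 1.73 μΩ·cm = 1.73×10^-8 Ω·m
Section 1: A_strand = π(2.3050e-04)² = 1.669e-07 m²; R₁ = ρL/(N·A_s) = (1.73×10^-8)(9.18)/(37×1.669e-07) = 0.02572 Ω
Section 2: A = 0.582 mm² = 5.820e-07 m²
R₂ = (1.73×10^-8)(38.5)/(5.820e-07) = 1.144 Ω
R = R₁ + R₂ = 1.17 Ω
V = IR = 7.08 × 1.17 = 8.28 V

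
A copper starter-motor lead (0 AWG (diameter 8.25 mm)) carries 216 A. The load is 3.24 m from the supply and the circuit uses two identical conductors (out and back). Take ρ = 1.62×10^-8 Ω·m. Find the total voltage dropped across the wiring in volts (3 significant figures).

A = π(8.25/2 mm)² = π(4.1250e-03 m)² = 5.346e-05 m²
Total conductor length (both ways) L = 2 × 3.24 = 6.48 m
R = ρL/A = (1.62×10^-8)(6.48)/(5.346e-05) = 0.001964 Ω
V = IR = 216 × 0.001964 = 0.424 V

0.424 V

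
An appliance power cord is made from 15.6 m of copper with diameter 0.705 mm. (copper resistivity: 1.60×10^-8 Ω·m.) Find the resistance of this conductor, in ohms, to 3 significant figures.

A = π(d/2)² = π(3.5250e-04 m)² = 3.904e-07 m²
R = ρL/A = (1.60×10^-8)(15.6 m)/(3.904e-07 m²) = 0.639 Ω

0.639 Ω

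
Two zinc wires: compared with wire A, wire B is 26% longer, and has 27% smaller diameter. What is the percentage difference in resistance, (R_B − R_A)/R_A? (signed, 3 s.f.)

136%

R ∝ L/d², so R_B/R_A = (1 + 26/100) × (1 − 27/100)⁻²
= 1.26 × 1.877 = 2.364
(R_B − R_A)/R_A = 2.364 − 1 = 136%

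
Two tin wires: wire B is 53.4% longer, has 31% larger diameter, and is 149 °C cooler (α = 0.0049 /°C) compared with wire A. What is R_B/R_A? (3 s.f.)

R ∝ ρL/d² with ρ ∝ (1+αΔT), so R_B/R_A = (1 + 53.4/100) × (1 + 31/100)⁻² × (1 − 0.0049×149)
= 1.534 × 0.5827 × 0.2699 = 0.241

0.241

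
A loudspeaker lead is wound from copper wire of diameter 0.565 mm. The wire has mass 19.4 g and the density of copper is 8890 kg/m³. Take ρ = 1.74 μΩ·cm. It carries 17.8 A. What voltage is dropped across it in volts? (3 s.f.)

ρ = 1.74 μΩ·cm = 1.74×10^-8 Ω·m
A = π(d/2)² = π(2.8250e-04 m)² = 2.5072e-07 m²
L = m/(density·A) = 0.0194/(8890×2.5072e-07) = 8.704 m
R = ρL/A = (1.74×10^-8)(8.704)/(2.5072e-07) = 0.6041 Ω
V = IR = 17.8 × 0.6041 = 10.8 V

10.8 V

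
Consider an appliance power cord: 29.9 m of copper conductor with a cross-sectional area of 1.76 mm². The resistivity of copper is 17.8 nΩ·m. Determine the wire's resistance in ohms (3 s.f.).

ρ = 17.8 nΩ·m = 1.78×10^-8 Ω·m
A = 1.76 mm² = 1.760e-06 m²
R = ρL/A = (1.78×10^-8)(29.9 m)/(1.760e-06 m²) = 0.302 Ω

0.302 Ω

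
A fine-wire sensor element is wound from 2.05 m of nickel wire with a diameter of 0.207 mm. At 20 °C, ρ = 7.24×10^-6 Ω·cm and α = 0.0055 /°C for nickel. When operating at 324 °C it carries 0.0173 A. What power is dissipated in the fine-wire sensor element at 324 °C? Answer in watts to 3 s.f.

0.00353 W

ρ = 7.24×10^-6 Ω·cm = 7.24×10^-8 Ω·m
A = π(d/2)² = π(1.0350e-04 m)² = 3.365e-08 m²
R₍20₎ = ρL/A = (7.24×10^-8)(2.05)/(3.365e-08) = 4.41 Ω
R₍324₎ = R₍20₎(1 + αΔT) = 4.41 × (1 + 0.0055×304) = 11.78 Ω
P = I²R = (0.0173)² × 11.78 = 0.00353 W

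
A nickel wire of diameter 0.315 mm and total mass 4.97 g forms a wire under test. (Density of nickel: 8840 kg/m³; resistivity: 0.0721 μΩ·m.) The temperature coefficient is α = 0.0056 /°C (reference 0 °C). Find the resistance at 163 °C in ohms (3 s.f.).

ρ = 0.0721 μΩ·m = 7.21×10^-8 Ω·m
A = π(d/2)² = π(1.5750e-04 m)² = 7.7931e-08 m²
L = m/(density·A) = 0.00497/(8840×7.7931e-08) = 7.214 m
R = ρL/A = (7.21×10^-8)(7.214)/(7.7931e-08) = 6.674 Ω
R(163 °C) = 6.674 × (1 + 0.0056×163) = 12.8 Ω

12.8 Ω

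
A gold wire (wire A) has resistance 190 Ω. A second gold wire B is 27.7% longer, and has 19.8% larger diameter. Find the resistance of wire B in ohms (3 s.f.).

169 Ω

R ∝ L/d², so R_B/R_A = (1 + 27.7/100) × (1 + 19.8/100)⁻²
= 1.277 × 0.6968 = 0.8898
R_B = 0.8898 × 190 = 169 Ω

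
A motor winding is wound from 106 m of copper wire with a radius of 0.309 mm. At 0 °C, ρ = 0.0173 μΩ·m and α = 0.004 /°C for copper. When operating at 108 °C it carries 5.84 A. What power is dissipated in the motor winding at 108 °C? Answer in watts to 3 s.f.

ρ = 0.0173 μΩ·m = 1.73×10^-8 Ω·m
A = πr² = π(3.0900e-04 m)² = 3.000e-07 m²
R₍0₎ = ρL/A = (1.73×10^-8)(106)/(3.000e-07) = 6.113 Ω
R₍108₎ = R₍0₎(1 + αΔT) = 6.113 × (1 + 0.004×108) = 8.754 Ω
P = I²R = (5.84)² × 8.754 = 299 W

299 W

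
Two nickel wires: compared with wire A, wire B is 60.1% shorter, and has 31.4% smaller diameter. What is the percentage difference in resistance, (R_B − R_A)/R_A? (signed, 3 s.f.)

-15.2%

R ∝ L/d², so R_B/R_A = (1 − 60.1/100) × (1 − 31.4/100)⁻²
= 0.399 × 2.125 = 0.8479
(R_B − R_A)/R_A = 0.8479 − 1 = -15.2%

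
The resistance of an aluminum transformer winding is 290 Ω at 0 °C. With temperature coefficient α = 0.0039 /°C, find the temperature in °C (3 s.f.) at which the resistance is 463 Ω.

R = R₀(1 + α(T − T₀)) ⇒ T = T₀ + (R/R₀ − 1)/α
T = 0 + (463/290 − 1)/0.0039 = 0 + (0.5966)/0.0039 = 153 °C

153 °C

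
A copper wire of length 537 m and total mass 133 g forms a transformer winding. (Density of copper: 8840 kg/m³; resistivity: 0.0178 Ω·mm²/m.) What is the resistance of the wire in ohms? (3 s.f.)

ρ = 0.0178 Ω·mm²/m = 1.78×10^-8 Ω·m
A = m/(density·L) = 0.133/(8840×537) = 2.8017e-08 m²
R = ρL/A = (1.78×10^-8)(537)/(2.8017e-08) = 341 Ω

341 Ω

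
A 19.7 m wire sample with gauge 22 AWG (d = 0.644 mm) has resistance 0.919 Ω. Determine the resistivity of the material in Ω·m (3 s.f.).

1.52×10^-8 Ω·m

A = π(0.644/2 mm)² = π(3.2200e-04 m)² = 3.257e-07 m²
ρ = RA/L = (0.919)(3.257e-07)/(19.7) = 1.52×10^-8 Ω·m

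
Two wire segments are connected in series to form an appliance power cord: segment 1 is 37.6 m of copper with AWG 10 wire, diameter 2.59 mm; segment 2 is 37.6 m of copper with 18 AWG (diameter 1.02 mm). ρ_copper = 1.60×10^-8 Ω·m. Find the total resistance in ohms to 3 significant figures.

Segment 1: A = π(2.59/2 mm)² = π(1.2950e-03 m)² = 5.269e-06 m²
R₁ = ρL/A = (1.60×10^-8)(37.6)/(5.269e-06) = 0.1142 Ω
Segment 2: A = π(1.02/2 mm)² = π(5.1000e-04 m)² = 8.171e-07 m²
R₂ = (1.60×10^-8)(37.6)/(8.171e-07) = 0.7362 Ω
R = R₁ + R₂ = 0.850 Ω

0.850 Ω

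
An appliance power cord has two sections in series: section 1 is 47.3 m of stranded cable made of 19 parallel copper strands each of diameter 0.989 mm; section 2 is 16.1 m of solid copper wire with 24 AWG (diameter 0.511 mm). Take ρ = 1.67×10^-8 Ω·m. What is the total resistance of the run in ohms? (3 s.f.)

Section 1: A_strand = π(4.9450e-04)² = 7.682e-07 m²; R₁ = ρL/(N·A_s) = (1.67×10^-8)(47.3)/(19×7.682e-07) = 0.05412 Ω
Section 2: A = π(0.511/2 mm)² = π(2.5550e-04 m)² = 2.051e-07 m²
R₂ = (1.67×10^-8)(16.1)/(2.051e-07) = 1.311 Ω
R = R₁ + R₂ = 1.37 Ω

1.37 Ω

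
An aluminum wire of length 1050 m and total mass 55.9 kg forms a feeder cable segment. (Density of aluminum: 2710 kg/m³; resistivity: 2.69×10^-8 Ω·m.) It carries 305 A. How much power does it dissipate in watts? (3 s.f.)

A = m/(density·L) = 55.9/(2710×1050) = 1.9645e-05 m²
R = ρL/A = (2.69×10^-8)(1050)/(1.9645e-05) = 1.438 Ω
P = I²R = (305)² × 1.438 = 1.34×10^5 W

1.34×10^5 W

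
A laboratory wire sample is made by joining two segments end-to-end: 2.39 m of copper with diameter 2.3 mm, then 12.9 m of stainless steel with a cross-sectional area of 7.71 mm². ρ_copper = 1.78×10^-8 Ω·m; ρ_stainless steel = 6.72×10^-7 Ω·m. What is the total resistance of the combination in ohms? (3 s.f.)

Segment 1: A = π(d/2)² = π(1.1500e-03 m)² = 4.155e-06 m²
R₁ = ρL/A = (1.78×10^-8)(2.39)/(4.155e-06) = 0.01024 Ω
Segment 2: A = 7.71 mm² = 7.710e-06 m²
R₂ = (6.72×10^-7)(12.9)/(7.710e-06) = 1.124 Ω
R = R₁ + R₂ = 1.13 Ω

1.13 Ω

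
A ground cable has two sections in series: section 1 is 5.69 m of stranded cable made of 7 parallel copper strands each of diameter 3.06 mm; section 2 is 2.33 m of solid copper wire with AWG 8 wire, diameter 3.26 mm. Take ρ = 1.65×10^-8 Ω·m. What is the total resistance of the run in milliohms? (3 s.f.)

Section 1: A_strand = π(1.5300e-03)² = 7.354e-06 m²; R₁ = ρL/(N·A_s) = (1.65×10^-8)(5.69)/(7×7.354e-06) = 0.001824 Ω
Section 2: A = π(3.26/2 mm)² = π(1.6300e-03 m)² = 8.347e-06 m²
R₂ = (1.65×10^-8)(2.33)/(8.347e-06) = 0.004606 Ω
R = R₁ + R₂ = 6.43 mΩ

6.43 mΩ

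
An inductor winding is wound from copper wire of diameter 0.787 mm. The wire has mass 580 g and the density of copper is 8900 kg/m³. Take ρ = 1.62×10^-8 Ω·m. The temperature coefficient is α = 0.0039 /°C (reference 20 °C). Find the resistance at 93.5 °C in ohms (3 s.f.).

5.74 Ω

A = π(d/2)² = π(3.9350e-04 m)² = 4.8645e-07 m²
L = m/(density·A) = 0.58/(8900×4.8645e-07) = 134 m
R = ρL/A = (1.62×10^-8)(134)/(4.8645e-07) = 4.461 Ω
R(93.5 °C) = 4.461 × (1 + 0.0039×73.5) = 5.74 Ω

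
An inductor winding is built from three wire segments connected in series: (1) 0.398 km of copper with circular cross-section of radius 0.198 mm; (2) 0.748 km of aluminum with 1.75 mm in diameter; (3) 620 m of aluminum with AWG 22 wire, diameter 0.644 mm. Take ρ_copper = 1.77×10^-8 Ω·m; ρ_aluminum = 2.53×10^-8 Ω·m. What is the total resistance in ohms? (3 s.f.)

Seg 1: A = πr² = π(1.9800e-04 m)² = 1.232e-07 m²
R_1 = (1.77×10^-8)(398)/(1.232e-07) = 57.2 Ω
Seg 2: A = π(d/2)² = π(8.7500e-04 m)² = 2.405e-06 m²
R_2 = (2.53×10^-8)(748)/(2.405e-06) = 7.868 Ω
Seg 3: A = π(0.644/2 mm)² = π(3.2200e-04 m)² = 3.257e-07 m²
R_3 = (2.53×10^-8)(620)/(3.257e-07) = 48.16 Ω
R_total = R_1 + R_2 + R_3 = 113 Ω

113 Ω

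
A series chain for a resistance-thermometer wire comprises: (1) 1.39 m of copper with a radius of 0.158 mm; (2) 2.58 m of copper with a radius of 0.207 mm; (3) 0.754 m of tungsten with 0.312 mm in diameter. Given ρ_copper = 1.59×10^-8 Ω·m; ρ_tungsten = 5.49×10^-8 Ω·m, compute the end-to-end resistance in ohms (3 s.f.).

1.13 Ω

Seg 1: A = πr² = π(1.5800e-04 m)² = 7.843e-08 m²
R_1 = (1.59×10^-8)(1.39)/(7.843e-08) = 0.2818 Ω
Seg 2: A = πr² = π(2.0700e-04 m)² = 1.346e-07 m²
R_2 = (1.59×10^-8)(2.58)/(1.346e-07) = 0.3047 Ω
Seg 3: A = π(d/2)² = π(1.5600e-04 m)² = 7.645e-08 m²
R_3 = (5.49×10^-8)(0.754)/(7.645e-08) = 0.5414 Ω
R_total = R_1 + R_2 + R_3 = 1.13 Ω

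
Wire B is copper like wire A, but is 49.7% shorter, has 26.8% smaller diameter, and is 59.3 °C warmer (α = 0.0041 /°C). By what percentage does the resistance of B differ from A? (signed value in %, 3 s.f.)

16.7%

R ∝ ρL/d² with ρ ∝ (1+αΔT), so R_B/R_A = (1 − 49.7/100) × (1 − 26.8/100)⁻² × (1 + 0.0041×59.3)
= 0.503 × 1.866 × 1.243 = 1.167
(R_B − R_A)/R_A = 1.167 − 1 = 16.7%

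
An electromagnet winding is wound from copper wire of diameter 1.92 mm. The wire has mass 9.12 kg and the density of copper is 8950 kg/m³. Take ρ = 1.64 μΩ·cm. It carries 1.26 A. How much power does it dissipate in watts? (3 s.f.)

3.16 W

ρ = 1.64 μΩ·cm = 1.64×10^-8 Ω·m
A = π(d/2)² = π(9.6000e-04 m)² = 2.8953e-06 m²
L = m/(density·A) = 9.12/(8950×2.8953e-06) = 351.9 m
R = ρL/A = (1.64×10^-8)(351.9)/(2.8953e-06) = 1.994 Ω
P = I²R = (1.26)² × 1.994 = 3.16 W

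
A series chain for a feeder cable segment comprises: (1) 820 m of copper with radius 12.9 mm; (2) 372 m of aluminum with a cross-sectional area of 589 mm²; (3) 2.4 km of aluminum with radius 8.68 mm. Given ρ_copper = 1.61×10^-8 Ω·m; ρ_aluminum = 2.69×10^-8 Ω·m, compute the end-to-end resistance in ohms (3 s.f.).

Seg 1: A = πr² = π(1.2900e-02 m)² = 5.228e-04 m²
R_1 = (1.61×10^-8)(820)/(5.228e-04) = 0.02525 Ω
Seg 2: A = 589 mm² = 5.890e-04 m²
R_2 = (2.69×10^-8)(372)/(5.890e-04) = 0.01699 Ω
Seg 3: A = πr² = π(8.6800e-03 m)² = 2.367e-04 m²
R_3 = (2.69×10^-8)(2400)/(2.367e-04) = 0.2728 Ω
R_total = R_1 + R_2 + R_3 = 0.315 Ω

0.315 Ω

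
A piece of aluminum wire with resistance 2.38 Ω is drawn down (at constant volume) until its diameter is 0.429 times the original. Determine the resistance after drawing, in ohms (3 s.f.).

70.3 Ω

Volume constant ⇒ L' = L/r² with r = 0.429. R' = ρL'/A' = ρ(L/r²)/(πr²d₀²/4) = R/r⁴.
R' = 29.52 × 2.38 = 70.3 Ω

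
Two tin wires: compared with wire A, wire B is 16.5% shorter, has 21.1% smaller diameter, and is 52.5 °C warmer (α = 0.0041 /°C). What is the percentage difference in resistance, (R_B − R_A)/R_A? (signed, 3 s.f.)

R ∝ ρL/d² with ρ ∝ (1+αΔT), so R_B/R_A = (1 − 16.5/100) × (1 − 21.1/100)⁻² × (1 + 0.0041×52.5)
= 0.835 × 1.606 × 1.215 = 1.63
(R_B − R_A)/R_A = 1.63 − 1 = 63.0%

63.0%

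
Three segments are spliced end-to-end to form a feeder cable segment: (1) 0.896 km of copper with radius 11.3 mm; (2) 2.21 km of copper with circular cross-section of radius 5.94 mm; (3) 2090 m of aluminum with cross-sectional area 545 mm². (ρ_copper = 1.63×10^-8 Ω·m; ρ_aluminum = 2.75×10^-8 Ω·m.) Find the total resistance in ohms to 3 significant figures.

Seg 1: A = πr² = π(1.1300e-02 m)² = 4.011e-04 m²
R_1 = (1.63×10^-8)(896)/(4.011e-04) = 0.03641 Ω
Seg 2: A = πr² = π(5.9400e-03 m)² = 1.108e-04 m²
R_2 = (1.63×10^-8)(2210)/(1.108e-04) = 0.325 Ω
Seg 3: A = 545 mm² = 5.450e-04 m²
R_3 = (2.75×10^-8)(2090)/(5.450e-04) = 0.1055 Ω
R_total = R_1 + R_2 + R_3 = 0.467 Ω

0.467 Ω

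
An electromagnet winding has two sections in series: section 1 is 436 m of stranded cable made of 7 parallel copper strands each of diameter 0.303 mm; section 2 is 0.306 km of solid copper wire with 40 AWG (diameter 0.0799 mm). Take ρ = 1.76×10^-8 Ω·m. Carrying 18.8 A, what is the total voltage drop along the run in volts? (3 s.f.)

Section 1: A_strand = π(1.5150e-04)² = 7.211e-08 m²; R₁ = ρL/(N·A_s) = (1.76×10^-8)(436)/(7×7.211e-08) = 15.2 Ω
Section 2: A = π(0.0799/2 mm)² = π(3.9950e-05 m)² = 5.014e-09 m²
R₂ = (1.76×10^-8)(306)/(5.014e-09) = 1074 Ω
R = R₁ + R₂ = 1089 Ω
V = IR = 18.8 × 1089 = 20500 V

20500 V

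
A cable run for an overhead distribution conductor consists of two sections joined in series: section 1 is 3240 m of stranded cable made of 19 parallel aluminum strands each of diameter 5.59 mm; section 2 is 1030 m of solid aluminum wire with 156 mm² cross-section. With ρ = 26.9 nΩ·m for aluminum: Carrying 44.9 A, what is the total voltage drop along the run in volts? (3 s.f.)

ρ = 26.9 nΩ·m = 2.69×10^-8 Ω·m
Section 1: A_strand = π(2.7950e-03)² = 2.454e-05 m²; R₁ = ρL/(N·A_s) = (2.69×10^-8)(3240)/(19×2.454e-05) = 0.1869 Ω
Section 2: A = 156 mm² = 1.560e-04 m²
R₂ = (2.69×10^-8)(1030)/(1.560e-04) = 0.1776 Ω
R = R₁ + R₂ = 0.3645 Ω
V = IR = 44.9 × 0.3645 = 16.4 V

16.4 V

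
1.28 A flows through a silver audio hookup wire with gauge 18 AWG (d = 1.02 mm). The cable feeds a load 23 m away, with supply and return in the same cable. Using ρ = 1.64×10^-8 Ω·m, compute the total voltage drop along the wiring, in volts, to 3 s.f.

1.18 V

A = π(1.02/2 mm)² = π(5.1000e-04 m)² = 8.171e-07 m²
Total conductor length (both ways) L = 2 × 23 = 46 m
R = ρL/A = (1.64×10^-8)(46)/(8.171e-07) = 0.9232 Ω
V = IR = 1.28 × 0.9232 = 1.18 V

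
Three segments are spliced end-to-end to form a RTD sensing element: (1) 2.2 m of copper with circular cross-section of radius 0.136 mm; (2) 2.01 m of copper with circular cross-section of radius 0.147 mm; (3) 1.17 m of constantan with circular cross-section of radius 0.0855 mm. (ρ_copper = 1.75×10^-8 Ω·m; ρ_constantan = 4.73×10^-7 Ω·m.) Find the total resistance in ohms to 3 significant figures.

25.3 Ω

Seg 1: A = πr² = π(1.3600e-04 m)² = 5.811e-08 m²
R_1 = (1.75×10^-8)(2.2)/(5.811e-08) = 0.6626 Ω
Seg 2: A = πr² = π(1.4700e-04 m)² = 6.789e-08 m²
R_2 = (1.75×10^-8)(2.01)/(6.789e-08) = 0.5181 Ω
Seg 3: A = πr² = π(8.5500e-05 m)² = 2.297e-08 m²
R_3 = (4.73×10^-7)(1.17)/(2.297e-08) = 24.1 Ω
R_total = R_1 + R_2 + R_3 = 25.3 Ω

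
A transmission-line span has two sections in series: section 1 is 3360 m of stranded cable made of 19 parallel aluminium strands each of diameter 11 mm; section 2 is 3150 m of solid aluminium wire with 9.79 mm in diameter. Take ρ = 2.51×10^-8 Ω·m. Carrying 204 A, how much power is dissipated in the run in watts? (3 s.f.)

45700 W

Section 1: A_strand = π(5.5000e-03)² = 9.503e-05 m²; R₁ = ρL/(N·A_s) = (2.51×10^-8)(3360)/(19×9.503e-05) = 0.04671 Ω
Section 2: A = π(d/2)² = π(4.8950e-03 m)² = 7.528e-05 m²
R₂ = (2.51×10^-8)(3150)/(7.528e-05) = 1.05 Ω
R = R₁ + R₂ = 1.097 Ω
P = I²R = (204)² × 1.097 = 45700 W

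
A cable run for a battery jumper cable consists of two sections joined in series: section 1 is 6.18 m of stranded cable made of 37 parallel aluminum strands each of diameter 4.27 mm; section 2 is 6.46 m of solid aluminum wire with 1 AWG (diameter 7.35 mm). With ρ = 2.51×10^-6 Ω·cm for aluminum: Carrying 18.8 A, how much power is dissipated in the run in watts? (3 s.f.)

1.45 W

ρ = 2.51×10^-6 Ω·cm = 2.51×10^-8 Ω·m
Section 1: A_strand = π(2.1350e-03)² = 1.432e-05 m²; R₁ = ρL/(N·A_s) = (2.51×10^-8)(6.18)/(37×1.432e-05) = 2.928×10^-4 Ω
Section 2: A = π(7.35/2 mm)² = π(3.6750e-03 m)² = 4.243e-05 m²
R₂ = (2.51×10^-8)(6.46)/(4.243e-05) = 0.003822 Ω
R = R₁ + R₂ = 0.004114 Ω
P = I²R = (18.8)² × 0.004114 = 1.45 W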